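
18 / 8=9 / 4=2.25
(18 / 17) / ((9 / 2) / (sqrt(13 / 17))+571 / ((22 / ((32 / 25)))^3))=-45527099904000000 / 10119791285314354921+140133243164062500* sqrt(221) / 10119791285314354921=0.20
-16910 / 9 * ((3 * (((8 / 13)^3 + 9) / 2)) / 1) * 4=-686038700 / 6591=-104087.19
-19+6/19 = -355/19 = -18.68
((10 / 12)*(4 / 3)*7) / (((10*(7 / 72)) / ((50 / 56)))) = 50 / 7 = 7.14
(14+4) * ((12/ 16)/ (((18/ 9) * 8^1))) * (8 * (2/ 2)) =6.75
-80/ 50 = -8/ 5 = -1.60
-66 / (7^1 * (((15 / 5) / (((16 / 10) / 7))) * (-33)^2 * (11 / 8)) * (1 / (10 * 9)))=-256 / 5929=-0.04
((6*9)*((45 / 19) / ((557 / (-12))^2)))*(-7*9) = -22044960 / 5894731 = -3.74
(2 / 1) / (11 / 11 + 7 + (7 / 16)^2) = 512 / 2097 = 0.24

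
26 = 26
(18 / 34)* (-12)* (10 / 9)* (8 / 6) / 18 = -80 / 153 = -0.52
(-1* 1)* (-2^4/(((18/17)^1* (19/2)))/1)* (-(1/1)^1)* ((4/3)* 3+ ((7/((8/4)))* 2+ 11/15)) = -47872/2565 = -18.66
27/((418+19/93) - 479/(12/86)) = -0.01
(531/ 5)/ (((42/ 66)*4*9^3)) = 649/ 11340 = 0.06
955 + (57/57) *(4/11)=10509/11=955.36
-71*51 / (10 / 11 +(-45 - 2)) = 78.56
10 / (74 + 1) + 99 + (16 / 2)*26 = 4607 / 15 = 307.13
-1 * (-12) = 12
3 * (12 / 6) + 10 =16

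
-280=-280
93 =93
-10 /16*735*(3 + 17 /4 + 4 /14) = -110775 /32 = -3461.72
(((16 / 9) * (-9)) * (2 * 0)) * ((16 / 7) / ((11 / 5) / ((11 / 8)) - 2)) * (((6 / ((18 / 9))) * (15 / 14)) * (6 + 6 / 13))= 0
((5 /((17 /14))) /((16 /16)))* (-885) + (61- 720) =-73153 /17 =-4303.12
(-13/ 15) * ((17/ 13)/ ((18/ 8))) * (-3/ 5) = 68/ 225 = 0.30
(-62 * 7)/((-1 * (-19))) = -434/19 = -22.84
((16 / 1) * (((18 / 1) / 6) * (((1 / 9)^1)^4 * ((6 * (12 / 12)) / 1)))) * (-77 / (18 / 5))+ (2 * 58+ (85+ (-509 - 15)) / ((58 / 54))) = -293.66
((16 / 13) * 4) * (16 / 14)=5.63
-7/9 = -0.78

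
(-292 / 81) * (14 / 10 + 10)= -5548 / 135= -41.10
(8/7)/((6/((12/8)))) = 2/7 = 0.29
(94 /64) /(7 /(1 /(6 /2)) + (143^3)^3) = 47 /800155353944841528448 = 0.00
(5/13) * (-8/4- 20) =-110/13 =-8.46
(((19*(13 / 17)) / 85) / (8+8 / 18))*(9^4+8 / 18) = 132.82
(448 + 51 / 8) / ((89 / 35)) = 127225 / 712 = 178.69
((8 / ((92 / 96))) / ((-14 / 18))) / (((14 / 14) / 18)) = -31104 / 161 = -193.19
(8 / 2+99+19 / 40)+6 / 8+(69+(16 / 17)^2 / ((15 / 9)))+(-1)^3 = 172.76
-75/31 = -2.42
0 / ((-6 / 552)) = 0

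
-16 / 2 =-8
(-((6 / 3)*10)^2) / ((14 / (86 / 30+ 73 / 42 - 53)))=203260 / 147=1382.72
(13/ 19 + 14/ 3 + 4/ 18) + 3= 1466/ 171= 8.57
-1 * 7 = -7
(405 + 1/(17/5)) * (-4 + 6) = 13780/17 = 810.59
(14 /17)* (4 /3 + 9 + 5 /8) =1841 /204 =9.02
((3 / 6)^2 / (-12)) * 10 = -5 / 24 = -0.21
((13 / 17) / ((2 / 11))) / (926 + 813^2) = 11 / 1731110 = 0.00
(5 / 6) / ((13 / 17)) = 85 / 78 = 1.09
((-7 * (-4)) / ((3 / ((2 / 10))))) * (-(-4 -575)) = 5404 / 5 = 1080.80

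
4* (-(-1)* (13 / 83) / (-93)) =-52 / 7719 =-0.01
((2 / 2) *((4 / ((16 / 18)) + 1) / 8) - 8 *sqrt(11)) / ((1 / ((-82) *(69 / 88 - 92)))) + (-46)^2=464531 / 64 - 658214 *sqrt(11) / 11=-191200.69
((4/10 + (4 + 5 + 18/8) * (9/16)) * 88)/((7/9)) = 213147/280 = 761.24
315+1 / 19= 5986 / 19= 315.05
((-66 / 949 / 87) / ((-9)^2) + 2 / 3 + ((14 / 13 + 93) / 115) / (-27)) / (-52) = -163135607 / 13330621980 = -0.01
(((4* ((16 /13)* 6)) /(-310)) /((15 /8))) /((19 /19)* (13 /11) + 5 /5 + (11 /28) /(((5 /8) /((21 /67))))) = -0.02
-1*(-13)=13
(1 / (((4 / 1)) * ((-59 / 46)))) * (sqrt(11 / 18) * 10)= -115 * sqrt(22) / 354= -1.52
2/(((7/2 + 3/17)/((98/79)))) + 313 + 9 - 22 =2969164/9875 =300.67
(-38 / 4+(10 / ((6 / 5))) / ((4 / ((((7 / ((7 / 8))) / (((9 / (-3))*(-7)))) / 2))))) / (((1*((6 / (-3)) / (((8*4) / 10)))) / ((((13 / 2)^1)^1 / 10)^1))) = 14911 / 1575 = 9.47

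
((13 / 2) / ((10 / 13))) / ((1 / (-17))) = -2873 / 20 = -143.65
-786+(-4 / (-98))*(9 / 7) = -269580 / 343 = -785.95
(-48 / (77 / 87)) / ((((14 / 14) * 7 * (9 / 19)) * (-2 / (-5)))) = -40.89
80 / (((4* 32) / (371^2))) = 688205 / 8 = 86025.62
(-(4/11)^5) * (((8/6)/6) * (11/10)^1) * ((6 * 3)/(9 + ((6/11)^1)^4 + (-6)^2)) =-2048/3300705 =-0.00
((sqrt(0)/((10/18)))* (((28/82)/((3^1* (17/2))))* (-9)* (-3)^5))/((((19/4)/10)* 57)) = 0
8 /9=0.89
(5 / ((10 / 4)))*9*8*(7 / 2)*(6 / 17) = 3024 / 17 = 177.88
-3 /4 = -0.75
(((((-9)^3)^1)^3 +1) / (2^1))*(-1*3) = 581130732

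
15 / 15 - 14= -13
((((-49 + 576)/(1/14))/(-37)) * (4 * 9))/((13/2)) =-1104.40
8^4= 4096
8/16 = 1/2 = 0.50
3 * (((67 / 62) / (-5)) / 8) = -201 / 2480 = -0.08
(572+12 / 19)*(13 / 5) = 1488.84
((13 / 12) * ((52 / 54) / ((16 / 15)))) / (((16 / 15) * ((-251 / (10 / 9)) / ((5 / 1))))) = -105625 / 5204736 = -0.02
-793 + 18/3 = -787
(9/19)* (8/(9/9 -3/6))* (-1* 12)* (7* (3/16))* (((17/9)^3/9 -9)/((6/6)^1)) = 1515808/1539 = 984.93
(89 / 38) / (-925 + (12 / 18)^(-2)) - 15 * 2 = -2104048 / 70129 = -30.00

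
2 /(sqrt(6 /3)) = 1.41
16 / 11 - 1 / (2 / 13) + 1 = -89 / 22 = -4.05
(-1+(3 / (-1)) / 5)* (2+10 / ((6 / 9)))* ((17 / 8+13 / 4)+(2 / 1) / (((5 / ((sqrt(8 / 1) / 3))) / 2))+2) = -221.12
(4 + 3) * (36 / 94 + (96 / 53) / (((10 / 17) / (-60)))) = -1290.60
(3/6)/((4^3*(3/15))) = 5/128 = 0.04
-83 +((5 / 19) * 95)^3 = 15542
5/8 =0.62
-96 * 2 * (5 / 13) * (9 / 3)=-2880 / 13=-221.54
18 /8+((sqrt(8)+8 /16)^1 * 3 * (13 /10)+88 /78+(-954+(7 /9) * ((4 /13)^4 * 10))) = -1219186081 /1285245+39 * sqrt(2) /5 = -937.57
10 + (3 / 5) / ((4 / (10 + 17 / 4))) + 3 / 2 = 1091 / 80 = 13.64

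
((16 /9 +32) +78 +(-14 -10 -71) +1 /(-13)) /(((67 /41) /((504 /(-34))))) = -2243192 /14807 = -151.50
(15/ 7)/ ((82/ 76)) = 570/ 287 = 1.99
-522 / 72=-29 / 4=-7.25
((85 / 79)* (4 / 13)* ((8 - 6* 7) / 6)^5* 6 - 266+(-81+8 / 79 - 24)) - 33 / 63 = -6974802010 / 582309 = -11977.84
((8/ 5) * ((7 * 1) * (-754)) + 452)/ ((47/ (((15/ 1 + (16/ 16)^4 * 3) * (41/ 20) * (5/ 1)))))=-7373358/ 235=-31375.99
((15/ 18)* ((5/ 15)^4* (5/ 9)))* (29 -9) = 250/ 2187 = 0.11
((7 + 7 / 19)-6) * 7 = 182 / 19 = 9.58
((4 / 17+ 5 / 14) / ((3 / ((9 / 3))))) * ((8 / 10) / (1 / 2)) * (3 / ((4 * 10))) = 423 / 5950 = 0.07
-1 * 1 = -1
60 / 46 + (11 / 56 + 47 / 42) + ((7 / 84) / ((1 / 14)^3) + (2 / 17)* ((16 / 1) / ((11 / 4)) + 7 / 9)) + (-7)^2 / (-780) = 32688929177 / 140900760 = 232.00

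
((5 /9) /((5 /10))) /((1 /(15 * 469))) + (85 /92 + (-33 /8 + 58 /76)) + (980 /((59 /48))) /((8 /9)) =8711.18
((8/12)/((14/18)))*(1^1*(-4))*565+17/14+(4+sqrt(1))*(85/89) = -2406217/1246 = -1931.15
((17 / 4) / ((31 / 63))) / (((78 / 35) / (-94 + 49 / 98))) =-2336565 / 6448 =-362.37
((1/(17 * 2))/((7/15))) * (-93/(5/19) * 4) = -10602/119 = -89.09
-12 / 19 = -0.63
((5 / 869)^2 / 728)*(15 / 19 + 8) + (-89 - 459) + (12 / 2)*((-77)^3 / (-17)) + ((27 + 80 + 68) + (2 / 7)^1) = 4077971369184209 / 25367368312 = 160756.58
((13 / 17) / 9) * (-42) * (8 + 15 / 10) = -1729 / 51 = -33.90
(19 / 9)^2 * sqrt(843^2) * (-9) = -101441 / 3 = -33813.67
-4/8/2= -1/4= -0.25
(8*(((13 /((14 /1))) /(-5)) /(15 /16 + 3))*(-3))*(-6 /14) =-832 /1715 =-0.49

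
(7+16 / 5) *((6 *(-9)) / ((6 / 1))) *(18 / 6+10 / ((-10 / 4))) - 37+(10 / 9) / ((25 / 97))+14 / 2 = 595 / 9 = 66.11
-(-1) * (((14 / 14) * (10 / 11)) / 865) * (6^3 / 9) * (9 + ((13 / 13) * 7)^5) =807168 / 1903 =424.16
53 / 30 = 1.77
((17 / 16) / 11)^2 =289 / 30976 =0.01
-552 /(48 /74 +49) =-20424 /1837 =-11.12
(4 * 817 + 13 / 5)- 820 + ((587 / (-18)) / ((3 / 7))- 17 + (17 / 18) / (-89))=2357.50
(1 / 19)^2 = 0.00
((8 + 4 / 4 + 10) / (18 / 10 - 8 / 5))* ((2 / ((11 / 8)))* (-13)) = -19760 / 11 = -1796.36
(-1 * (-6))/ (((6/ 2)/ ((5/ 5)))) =2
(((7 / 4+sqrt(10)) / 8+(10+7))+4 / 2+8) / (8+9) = sqrt(10) / 136+871 / 544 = 1.62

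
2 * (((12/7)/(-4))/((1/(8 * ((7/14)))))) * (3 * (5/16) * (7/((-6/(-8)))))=-30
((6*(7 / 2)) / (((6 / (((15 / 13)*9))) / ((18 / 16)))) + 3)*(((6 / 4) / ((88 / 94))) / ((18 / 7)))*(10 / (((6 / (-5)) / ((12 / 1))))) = -25028675 / 9152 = -2734.78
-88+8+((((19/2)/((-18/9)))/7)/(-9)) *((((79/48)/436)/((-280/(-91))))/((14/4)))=-59067167687/738339840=-80.00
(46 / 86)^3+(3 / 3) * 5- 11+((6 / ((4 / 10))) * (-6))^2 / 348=40185850 / 2305703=17.43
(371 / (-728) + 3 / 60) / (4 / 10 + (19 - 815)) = 239 / 413712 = 0.00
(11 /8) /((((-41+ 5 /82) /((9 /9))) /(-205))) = 92455 /13428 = 6.89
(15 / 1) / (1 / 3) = 45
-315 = -315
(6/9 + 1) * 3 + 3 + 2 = 10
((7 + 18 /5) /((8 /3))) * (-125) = -3975 /8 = -496.88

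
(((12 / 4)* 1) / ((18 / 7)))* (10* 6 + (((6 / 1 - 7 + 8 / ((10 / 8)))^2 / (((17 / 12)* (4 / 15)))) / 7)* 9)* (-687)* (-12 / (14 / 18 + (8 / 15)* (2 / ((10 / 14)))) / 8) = 2929165335 / 34748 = 84297.38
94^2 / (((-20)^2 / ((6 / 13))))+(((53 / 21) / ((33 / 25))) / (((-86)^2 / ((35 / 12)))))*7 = 29128967323 / 2855595600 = 10.20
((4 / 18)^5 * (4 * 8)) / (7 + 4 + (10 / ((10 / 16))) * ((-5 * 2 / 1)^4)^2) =1024 / 94478400649539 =0.00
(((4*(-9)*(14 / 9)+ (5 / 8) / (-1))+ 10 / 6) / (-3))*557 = 734683 / 72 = 10203.93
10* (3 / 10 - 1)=-7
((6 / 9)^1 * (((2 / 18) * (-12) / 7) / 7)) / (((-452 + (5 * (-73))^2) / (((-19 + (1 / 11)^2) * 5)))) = 30640 / 2361633351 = 0.00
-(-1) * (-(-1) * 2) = 2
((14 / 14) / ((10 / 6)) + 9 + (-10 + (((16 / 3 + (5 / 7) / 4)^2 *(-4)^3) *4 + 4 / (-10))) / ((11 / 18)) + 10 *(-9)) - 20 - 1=-3147107 / 245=-12845.33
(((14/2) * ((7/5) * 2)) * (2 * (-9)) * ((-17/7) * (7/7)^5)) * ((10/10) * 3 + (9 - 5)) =29988/5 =5997.60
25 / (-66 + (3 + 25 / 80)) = -400 / 1003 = -0.40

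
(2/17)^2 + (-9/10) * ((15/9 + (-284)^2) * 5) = -209790583/578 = -362959.49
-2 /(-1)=2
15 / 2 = 7.50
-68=-68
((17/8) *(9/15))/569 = 51/22760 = 0.00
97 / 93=1.04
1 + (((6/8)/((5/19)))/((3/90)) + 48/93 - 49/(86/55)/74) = 17083345/197284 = 86.59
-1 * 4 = -4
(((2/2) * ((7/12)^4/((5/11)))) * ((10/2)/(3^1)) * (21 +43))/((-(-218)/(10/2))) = 132055/211896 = 0.62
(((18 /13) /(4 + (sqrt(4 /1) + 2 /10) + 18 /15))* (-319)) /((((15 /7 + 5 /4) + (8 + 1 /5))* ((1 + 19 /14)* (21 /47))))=-3816400 /780663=-4.89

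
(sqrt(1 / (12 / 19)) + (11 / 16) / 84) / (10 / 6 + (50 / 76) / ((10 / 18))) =209 / 72800 + 19 * sqrt(57) / 325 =0.44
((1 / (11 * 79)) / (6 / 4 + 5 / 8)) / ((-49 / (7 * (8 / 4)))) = -16 / 103411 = -0.00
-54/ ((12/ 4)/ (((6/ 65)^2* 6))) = -3888/ 4225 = -0.92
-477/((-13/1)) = 477/13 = 36.69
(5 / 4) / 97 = 5 / 388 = 0.01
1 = 1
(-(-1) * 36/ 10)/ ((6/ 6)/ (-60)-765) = -216/ 45901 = -0.00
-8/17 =-0.47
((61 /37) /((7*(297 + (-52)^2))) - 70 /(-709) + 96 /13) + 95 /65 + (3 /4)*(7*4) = 214525600755 /7163996203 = 29.94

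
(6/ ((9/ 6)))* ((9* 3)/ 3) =36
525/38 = 13.82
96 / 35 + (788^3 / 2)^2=2094909942599183456 / 35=59854569788548098.74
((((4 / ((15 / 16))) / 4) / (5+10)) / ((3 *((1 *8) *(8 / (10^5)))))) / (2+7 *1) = 1000 / 243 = 4.12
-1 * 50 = -50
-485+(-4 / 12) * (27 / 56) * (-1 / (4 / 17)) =-484.32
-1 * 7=-7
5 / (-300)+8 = 479 / 60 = 7.98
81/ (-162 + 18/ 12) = -54/ 107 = -0.50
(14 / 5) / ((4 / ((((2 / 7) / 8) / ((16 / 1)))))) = 1 / 640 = 0.00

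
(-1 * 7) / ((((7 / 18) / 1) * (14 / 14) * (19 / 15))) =-270 / 19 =-14.21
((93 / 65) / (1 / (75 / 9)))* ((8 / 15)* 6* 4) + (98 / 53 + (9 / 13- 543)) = -267224 / 689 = -387.84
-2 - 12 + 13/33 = -449/33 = -13.61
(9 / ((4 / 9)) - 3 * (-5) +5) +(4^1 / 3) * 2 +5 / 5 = 527 / 12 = 43.92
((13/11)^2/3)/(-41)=-169/14883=-0.01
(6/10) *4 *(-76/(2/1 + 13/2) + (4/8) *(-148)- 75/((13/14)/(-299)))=981936/17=57760.94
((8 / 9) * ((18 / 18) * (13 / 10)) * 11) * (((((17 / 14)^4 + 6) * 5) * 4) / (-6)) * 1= -44904431 / 129654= -346.34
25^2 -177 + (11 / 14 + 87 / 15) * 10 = 3597 / 7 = 513.86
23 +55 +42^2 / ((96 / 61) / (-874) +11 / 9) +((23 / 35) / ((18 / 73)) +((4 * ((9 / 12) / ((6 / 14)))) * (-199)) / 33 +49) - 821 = 288880689473 / 405813870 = 711.86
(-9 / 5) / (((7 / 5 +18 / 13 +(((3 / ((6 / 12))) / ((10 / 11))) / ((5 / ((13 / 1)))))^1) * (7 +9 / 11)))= -6435 / 557452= -0.01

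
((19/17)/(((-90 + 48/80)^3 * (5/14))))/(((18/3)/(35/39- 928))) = 120222025/177646785147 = 0.00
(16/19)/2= 8/19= 0.42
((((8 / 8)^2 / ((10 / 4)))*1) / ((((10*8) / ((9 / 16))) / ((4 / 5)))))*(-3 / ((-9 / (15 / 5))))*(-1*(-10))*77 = 693 / 400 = 1.73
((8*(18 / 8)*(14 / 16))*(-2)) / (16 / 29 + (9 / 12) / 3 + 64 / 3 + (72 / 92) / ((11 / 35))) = -2773386 / 2168099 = -1.28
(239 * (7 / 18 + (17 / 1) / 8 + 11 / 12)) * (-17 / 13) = -77197 / 72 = -1072.18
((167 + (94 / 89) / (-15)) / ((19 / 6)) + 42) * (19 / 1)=800812 / 445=1799.58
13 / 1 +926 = 939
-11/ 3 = -3.67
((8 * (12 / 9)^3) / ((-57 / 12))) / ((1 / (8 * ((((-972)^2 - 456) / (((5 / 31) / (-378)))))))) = 6714791559168 / 95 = 70682016412.29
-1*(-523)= 523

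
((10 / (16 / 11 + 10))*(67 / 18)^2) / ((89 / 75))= 6172375 / 605556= 10.19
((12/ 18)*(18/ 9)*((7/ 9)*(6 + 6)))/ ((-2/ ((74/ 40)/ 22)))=-259/ 495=-0.52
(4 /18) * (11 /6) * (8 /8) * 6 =2.44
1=1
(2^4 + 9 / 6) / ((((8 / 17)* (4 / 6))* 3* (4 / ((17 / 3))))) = 10115 / 384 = 26.34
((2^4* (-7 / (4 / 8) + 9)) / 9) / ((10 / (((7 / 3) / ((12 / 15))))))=-70 / 27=-2.59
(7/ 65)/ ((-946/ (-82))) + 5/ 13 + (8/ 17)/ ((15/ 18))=501056/ 522665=0.96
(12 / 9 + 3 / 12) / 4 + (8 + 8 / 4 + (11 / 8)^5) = 1505105 / 98304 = 15.31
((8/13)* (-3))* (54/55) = -1296/715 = -1.81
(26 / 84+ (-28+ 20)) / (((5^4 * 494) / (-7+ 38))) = -527 / 682500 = -0.00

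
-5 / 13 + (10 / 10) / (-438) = -2203 / 5694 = -0.39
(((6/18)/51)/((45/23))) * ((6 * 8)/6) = 0.03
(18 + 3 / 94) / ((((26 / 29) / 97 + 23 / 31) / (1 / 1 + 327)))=1616045996 / 205249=7873.59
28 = 28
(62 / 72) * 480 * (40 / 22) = 24800 / 33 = 751.52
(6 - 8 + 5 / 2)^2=1 / 4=0.25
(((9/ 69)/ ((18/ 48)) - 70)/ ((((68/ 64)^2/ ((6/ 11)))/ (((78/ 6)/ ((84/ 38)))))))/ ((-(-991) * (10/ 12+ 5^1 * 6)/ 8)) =-4862287872/ 93834336365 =-0.05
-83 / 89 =-0.93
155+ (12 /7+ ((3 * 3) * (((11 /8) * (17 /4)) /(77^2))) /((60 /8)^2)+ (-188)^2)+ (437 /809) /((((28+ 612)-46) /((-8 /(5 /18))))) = 9288066368099 /261630600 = 35500.69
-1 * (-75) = 75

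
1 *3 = 3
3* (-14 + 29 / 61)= -2475 / 61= -40.57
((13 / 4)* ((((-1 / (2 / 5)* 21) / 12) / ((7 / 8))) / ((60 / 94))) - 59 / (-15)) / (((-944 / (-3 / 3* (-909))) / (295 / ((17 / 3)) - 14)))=506373903 / 641920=788.84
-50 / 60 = -5 / 6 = -0.83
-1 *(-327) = 327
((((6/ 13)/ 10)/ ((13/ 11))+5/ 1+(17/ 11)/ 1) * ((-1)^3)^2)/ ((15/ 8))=163208/ 46475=3.51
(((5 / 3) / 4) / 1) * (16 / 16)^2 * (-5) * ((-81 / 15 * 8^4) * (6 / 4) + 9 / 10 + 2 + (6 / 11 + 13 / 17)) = 310171195 / 4488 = 69111.23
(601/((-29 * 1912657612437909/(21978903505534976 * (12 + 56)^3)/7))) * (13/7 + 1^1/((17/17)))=-16907930888737946337280/11289857675697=-1497621261.00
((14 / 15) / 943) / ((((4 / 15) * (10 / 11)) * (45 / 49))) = 3773 / 848700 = 0.00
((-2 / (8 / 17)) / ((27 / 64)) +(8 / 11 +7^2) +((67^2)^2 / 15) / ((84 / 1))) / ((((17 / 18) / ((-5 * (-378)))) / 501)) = 176815335321 / 11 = 16074121392.82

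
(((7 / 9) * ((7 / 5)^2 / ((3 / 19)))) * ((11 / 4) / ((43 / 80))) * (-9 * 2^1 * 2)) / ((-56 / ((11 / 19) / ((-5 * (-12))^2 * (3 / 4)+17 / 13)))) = 154154 / 22650465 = 0.01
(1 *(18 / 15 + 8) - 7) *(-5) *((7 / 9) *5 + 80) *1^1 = -922.78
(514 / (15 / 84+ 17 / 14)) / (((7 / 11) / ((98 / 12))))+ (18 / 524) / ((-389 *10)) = 564719483507 / 119244060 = 4735.83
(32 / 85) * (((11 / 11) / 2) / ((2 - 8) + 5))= -16 / 85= -0.19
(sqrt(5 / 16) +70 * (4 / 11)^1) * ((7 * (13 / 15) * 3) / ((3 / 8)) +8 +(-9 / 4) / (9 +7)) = 54137 * sqrt(5) / 3840 +378959 / 264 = 1466.98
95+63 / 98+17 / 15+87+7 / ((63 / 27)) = 39223 / 210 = 186.78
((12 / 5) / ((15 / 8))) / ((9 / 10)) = 1.42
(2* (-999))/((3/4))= -2664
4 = 4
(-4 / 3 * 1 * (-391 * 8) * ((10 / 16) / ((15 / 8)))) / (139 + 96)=12512 / 2115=5.92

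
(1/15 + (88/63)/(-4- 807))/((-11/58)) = -962278/2810115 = -0.34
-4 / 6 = -2 / 3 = -0.67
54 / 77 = 0.70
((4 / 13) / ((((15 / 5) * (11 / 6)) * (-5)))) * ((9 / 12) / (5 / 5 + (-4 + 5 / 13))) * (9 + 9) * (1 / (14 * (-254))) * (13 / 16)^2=-4563 / 425582080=-0.00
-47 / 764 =-0.06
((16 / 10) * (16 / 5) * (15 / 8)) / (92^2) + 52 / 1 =137543 / 2645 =52.00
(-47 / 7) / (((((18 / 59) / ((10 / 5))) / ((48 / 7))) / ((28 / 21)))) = -177472 / 441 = -402.43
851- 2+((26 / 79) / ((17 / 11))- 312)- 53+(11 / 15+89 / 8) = 79946849 / 161160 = 496.07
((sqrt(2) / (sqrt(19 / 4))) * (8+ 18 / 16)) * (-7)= -511 * sqrt(38) / 76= -41.45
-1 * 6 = -6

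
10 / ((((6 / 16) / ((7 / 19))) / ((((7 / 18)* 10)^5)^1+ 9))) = 29709856960 / 3365793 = 8827.00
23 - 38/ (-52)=23.73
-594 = -594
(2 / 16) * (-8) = -1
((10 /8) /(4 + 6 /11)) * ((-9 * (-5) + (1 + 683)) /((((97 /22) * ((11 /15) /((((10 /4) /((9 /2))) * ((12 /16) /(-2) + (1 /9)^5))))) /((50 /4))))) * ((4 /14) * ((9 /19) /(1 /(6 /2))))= -243566125 /3715488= -65.55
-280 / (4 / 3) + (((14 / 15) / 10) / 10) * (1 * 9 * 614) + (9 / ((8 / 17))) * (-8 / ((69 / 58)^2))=-17624287 / 66125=-266.53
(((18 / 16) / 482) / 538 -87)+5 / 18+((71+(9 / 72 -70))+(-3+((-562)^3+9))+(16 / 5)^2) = -82853514549151763 / 466768800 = -177504397.36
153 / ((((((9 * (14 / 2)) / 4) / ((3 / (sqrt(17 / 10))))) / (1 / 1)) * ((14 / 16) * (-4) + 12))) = 24 * sqrt(170) / 119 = 2.63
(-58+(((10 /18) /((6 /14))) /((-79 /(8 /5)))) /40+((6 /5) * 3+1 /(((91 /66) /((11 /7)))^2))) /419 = -229799010187 /1813233555315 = -0.13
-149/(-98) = 149/98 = 1.52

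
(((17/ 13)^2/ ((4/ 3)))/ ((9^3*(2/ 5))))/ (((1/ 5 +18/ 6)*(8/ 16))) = 7225/ 2628288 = 0.00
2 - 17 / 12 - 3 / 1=-29 / 12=-2.42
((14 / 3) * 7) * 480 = 15680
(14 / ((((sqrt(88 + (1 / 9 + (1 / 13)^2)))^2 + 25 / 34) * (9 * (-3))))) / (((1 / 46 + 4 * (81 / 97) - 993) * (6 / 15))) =179470564 / 12174023004231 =0.00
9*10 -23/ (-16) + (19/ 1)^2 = 7239/ 16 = 452.44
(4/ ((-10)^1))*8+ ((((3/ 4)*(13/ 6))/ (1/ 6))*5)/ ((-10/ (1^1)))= -8.08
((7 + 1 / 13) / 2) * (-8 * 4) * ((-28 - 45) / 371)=107456 / 4823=22.28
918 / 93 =306 / 31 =9.87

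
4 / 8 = 1 / 2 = 0.50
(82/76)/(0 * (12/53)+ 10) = 41/380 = 0.11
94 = 94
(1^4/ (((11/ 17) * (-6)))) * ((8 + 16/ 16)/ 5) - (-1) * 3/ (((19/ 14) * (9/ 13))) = 17113/ 6270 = 2.73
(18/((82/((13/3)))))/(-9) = -13/123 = -0.11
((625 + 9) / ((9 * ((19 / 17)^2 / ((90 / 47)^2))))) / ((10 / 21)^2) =727223994 / 797449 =911.94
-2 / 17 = -0.12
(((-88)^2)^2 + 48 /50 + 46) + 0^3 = 1499239574 /25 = 59969582.96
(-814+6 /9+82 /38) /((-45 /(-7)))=-323659 /2565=-126.18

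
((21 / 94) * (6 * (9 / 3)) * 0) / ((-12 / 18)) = 0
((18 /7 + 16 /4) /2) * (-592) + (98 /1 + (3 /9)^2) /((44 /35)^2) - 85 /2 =-1925.56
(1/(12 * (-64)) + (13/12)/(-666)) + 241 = 61633555/255744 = 241.00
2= 2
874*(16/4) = 3496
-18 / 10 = -9 / 5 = -1.80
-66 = -66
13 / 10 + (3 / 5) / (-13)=163 / 130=1.25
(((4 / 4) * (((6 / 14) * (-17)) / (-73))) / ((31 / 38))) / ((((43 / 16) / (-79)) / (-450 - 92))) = 1327700544 / 681163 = 1949.17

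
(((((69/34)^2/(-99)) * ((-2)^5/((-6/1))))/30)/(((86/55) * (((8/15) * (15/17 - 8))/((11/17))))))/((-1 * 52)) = -2645/170597856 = -0.00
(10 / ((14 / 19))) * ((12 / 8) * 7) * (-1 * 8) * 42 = -47880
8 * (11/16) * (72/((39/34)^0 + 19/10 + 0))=3960/29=136.55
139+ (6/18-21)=355/3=118.33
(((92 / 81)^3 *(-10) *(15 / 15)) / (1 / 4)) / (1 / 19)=-591802880 / 531441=-1113.58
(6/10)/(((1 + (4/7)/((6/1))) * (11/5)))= 63/253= 0.25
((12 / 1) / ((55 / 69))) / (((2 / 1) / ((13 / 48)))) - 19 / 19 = 457 / 440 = 1.04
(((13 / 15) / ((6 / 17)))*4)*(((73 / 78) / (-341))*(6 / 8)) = -1241 / 61380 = -0.02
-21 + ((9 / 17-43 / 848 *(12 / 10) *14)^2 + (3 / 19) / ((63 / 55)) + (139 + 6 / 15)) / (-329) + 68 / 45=-2546499290475877 / 127879114885200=-19.91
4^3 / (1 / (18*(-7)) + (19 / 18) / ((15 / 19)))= 7560 / 157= 48.15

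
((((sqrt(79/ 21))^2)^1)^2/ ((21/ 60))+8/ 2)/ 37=137168/ 114219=1.20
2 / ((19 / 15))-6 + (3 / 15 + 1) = -306 / 95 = -3.22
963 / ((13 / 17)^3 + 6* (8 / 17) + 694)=1577073 / 1141897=1.38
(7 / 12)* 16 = 28 / 3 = 9.33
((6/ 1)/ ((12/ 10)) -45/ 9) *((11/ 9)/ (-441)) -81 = -81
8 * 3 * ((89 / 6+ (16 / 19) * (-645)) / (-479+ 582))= -240916 / 1957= -123.10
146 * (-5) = -730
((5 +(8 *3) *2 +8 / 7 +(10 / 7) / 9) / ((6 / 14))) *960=121635.56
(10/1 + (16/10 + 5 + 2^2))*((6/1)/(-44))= -309/110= -2.81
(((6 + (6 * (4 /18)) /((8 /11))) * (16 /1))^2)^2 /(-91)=-19987173376 /7371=-2711595.90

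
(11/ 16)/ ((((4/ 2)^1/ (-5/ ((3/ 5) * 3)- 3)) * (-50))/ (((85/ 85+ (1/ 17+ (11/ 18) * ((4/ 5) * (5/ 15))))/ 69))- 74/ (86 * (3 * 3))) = 38794041/ 55149651604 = 0.00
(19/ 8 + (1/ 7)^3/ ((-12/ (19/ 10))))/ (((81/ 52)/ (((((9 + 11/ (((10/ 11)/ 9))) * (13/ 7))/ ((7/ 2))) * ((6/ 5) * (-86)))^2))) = 163521688136843712/ 2573571875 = 63538807.57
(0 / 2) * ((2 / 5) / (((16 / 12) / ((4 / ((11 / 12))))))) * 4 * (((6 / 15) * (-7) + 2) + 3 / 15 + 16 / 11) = 0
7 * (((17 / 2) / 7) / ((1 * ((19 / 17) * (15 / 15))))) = 289 / 38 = 7.61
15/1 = 15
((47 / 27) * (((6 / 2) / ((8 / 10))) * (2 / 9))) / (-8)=-235 / 1296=-0.18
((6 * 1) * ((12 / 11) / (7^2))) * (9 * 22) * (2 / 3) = 864 / 49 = 17.63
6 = 6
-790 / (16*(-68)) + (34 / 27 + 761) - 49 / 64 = 22390967 / 29376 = 762.22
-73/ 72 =-1.01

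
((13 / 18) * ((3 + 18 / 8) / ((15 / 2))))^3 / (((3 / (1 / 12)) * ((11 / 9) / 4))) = 753571 / 64152000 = 0.01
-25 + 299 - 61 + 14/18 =1924/9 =213.78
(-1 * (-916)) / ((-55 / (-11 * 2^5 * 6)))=175872 / 5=35174.40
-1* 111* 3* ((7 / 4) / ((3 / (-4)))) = 777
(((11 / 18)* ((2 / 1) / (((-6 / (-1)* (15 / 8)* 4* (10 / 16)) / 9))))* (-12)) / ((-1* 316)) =88 / 5925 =0.01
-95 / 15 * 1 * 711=-4503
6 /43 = 0.14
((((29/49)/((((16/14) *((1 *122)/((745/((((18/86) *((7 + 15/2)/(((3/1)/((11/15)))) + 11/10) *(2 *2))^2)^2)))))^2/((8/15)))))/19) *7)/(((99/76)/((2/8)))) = 102883625147837928912109375/8437549179011872008858400456704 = 0.00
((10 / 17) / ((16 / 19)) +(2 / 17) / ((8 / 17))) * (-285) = -36765 / 136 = -270.33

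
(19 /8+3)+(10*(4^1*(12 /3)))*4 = 5163 /8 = 645.38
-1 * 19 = -19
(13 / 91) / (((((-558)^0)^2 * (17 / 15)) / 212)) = 3180 / 119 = 26.72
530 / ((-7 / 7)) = -530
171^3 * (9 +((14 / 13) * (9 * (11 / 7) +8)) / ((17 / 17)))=2135090097 / 13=164237699.77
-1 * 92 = -92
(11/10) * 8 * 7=308/5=61.60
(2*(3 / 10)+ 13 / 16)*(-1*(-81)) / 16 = 9153 / 1280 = 7.15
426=426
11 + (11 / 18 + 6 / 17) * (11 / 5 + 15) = 4220 / 153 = 27.58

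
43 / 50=0.86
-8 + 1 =-7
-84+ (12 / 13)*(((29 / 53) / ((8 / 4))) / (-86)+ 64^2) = 8425281 / 2279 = 3696.92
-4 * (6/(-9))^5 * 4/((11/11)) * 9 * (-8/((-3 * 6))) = 2048/243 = 8.43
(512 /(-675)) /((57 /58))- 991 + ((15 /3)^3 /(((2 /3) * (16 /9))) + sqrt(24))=-1091216347 /1231200 + 2 * sqrt(6)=-881.40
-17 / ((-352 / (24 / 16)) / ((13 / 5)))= 663 / 3520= 0.19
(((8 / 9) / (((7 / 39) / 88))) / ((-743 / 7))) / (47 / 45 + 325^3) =-17160 / 143470111787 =-0.00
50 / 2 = 25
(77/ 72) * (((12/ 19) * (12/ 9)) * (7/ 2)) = 3.15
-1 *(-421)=421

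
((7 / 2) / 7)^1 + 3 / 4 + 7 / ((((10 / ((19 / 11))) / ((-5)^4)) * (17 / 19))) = 632685 / 748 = 845.84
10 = 10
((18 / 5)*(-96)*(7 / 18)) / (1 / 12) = -8064 / 5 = -1612.80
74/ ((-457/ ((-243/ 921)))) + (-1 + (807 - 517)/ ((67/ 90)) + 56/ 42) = 389.93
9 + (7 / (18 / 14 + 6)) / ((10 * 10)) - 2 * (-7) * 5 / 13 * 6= 2739337 / 66300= 41.32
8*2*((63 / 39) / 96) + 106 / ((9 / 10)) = 27623 / 234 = 118.05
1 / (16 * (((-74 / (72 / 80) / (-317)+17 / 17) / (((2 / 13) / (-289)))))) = -2853 / 107991208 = -0.00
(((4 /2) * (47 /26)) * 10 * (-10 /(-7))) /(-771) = -4700 /70161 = -0.07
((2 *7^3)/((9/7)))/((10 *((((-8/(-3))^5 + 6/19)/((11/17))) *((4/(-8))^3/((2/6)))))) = -2580732/3788875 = -0.68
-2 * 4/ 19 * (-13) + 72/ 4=446/ 19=23.47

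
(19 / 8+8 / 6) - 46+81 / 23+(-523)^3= -78966749585 / 552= -143055705.77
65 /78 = 5 /6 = 0.83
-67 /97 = -0.69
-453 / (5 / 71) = -32163 / 5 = -6432.60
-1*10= -10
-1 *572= -572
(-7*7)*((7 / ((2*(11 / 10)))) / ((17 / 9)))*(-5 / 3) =25725 / 187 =137.57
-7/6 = -1.17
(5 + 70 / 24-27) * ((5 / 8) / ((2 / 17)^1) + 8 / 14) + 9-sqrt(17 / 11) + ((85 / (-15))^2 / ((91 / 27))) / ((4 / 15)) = -1180355 / 17472-sqrt(187) / 11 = -68.80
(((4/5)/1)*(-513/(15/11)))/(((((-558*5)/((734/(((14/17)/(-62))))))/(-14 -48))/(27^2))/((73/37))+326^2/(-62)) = 17209305371016/98016247910675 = 0.18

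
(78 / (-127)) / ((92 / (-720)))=14040 / 2921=4.81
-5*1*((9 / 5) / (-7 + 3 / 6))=18 / 13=1.38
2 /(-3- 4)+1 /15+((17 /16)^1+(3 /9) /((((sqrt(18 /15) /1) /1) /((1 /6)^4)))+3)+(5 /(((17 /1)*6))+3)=sqrt(30) /23328+196849 /28560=6.89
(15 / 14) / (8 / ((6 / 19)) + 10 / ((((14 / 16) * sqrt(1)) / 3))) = 0.02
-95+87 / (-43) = -97.02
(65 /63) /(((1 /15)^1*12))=325 /252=1.29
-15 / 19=-0.79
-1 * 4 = -4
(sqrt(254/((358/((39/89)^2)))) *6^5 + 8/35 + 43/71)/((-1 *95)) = -303264 *sqrt(22733)/1513445 - 2073/236075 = -30.22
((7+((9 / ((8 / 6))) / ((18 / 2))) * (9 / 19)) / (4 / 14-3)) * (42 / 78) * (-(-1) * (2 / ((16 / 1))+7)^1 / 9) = -2107 / 1824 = -1.16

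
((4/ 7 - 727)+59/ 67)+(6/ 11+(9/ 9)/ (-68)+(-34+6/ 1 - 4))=-265570727/ 350812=-757.02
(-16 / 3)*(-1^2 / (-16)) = -0.33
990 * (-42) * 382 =-15883560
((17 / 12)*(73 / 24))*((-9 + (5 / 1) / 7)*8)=-35989 / 126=-285.63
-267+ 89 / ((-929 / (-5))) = -247598 / 929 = -266.52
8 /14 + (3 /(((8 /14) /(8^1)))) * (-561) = -164930 /7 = -23561.43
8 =8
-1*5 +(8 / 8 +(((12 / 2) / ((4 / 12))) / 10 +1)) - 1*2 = -16 / 5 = -3.20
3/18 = 1/6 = 0.17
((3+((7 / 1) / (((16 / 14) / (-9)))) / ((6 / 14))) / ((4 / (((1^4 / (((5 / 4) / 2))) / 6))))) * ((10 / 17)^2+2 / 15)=-69613 / 17340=-4.01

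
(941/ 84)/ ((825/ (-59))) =-55519/ 69300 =-0.80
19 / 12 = 1.58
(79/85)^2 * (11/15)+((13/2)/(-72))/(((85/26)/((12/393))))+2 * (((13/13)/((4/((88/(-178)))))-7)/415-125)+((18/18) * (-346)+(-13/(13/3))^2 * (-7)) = -414295970746943/629244974250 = -658.40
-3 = -3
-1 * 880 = -880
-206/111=-1.86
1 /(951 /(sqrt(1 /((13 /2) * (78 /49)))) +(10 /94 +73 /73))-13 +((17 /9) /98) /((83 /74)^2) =-3073599630337012057 /236709710447619591 +14705313 * sqrt(3) /77915040359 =-12.98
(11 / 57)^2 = 121 / 3249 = 0.04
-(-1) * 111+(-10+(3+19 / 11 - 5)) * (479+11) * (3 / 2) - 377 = -85981 / 11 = -7816.45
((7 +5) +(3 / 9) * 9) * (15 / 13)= 225 / 13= 17.31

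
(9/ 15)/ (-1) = -3/ 5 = -0.60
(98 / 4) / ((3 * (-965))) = -49 / 5790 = -0.01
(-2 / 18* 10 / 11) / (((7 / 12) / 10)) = -400 / 231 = -1.73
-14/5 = -2.80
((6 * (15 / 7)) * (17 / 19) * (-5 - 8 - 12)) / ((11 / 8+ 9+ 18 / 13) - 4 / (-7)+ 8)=-14.15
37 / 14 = 2.64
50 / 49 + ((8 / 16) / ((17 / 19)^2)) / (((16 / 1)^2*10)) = 74001689 / 72504320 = 1.02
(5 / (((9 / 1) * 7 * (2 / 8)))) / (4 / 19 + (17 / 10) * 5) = 760 / 20853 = 0.04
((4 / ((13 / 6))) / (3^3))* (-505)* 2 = -8080 / 117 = -69.06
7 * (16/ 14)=8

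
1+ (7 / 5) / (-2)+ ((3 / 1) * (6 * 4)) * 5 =3603 / 10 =360.30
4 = 4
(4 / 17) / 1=4 / 17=0.24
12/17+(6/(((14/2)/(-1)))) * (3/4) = 15/238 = 0.06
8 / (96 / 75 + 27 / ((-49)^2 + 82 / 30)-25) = -7211200 / 21371083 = -0.34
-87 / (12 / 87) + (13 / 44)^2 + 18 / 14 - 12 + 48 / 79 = -686012843 / 1070608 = -640.77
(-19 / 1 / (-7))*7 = 19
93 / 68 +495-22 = 32257 / 68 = 474.37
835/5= 167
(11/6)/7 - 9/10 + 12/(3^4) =-463/945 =-0.49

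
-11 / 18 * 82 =-451 / 9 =-50.11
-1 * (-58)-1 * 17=41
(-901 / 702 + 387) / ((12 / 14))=1895411 / 4212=450.00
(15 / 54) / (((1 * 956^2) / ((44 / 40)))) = 11 / 32901696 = 0.00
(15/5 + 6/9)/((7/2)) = 22/21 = 1.05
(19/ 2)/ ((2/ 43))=817/ 4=204.25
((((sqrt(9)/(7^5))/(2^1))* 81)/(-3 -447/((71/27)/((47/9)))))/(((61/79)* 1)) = -454329/43223570320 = -0.00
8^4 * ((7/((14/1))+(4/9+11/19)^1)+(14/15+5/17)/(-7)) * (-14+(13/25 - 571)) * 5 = -8208919666688/508725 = -16136261.57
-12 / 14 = -6 / 7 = -0.86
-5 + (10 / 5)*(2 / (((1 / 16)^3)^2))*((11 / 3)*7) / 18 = 2583691129 / 27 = 95692264.04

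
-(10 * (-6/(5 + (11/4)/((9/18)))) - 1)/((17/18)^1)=846/119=7.11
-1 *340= -340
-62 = -62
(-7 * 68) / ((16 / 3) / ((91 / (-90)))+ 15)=-43316 / 885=-48.94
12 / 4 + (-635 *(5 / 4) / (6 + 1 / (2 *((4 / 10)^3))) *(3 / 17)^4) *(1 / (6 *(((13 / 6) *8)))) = 1439477823 / 479911666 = 3.00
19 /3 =6.33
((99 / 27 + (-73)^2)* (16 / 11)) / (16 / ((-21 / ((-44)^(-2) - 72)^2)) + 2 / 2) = -5451094528 / 2774990215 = -1.96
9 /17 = 0.53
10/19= 0.53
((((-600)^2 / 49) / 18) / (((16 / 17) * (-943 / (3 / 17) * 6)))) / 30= -125 / 277242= -0.00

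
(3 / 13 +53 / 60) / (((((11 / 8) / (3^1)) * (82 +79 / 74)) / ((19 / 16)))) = 55537 / 1598220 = 0.03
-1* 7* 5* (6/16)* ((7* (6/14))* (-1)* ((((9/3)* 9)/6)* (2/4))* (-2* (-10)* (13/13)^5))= 14175/8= 1771.88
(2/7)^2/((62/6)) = 12/1519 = 0.01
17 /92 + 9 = 845 /92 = 9.18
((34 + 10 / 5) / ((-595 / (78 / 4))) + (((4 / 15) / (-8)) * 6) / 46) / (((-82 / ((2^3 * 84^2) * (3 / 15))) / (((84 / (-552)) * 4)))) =-914768064 / 9217825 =-99.24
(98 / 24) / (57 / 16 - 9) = -196 / 261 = -0.75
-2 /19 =-0.11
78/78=1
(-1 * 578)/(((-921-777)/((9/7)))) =867/1981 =0.44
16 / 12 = 1.33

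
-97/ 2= -48.50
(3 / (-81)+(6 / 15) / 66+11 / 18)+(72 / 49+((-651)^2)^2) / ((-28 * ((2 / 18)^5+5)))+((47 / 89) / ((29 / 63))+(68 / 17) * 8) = -1991805963313234766747677 / 1552575011830920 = -1282904818.21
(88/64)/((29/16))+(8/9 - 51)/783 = 4895/7047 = 0.69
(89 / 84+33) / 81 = 2861 / 6804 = 0.42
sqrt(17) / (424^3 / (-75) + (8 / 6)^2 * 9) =-75 * sqrt(17) / 76223824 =-0.00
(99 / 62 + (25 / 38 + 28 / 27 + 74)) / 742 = 614585 / 5900013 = 0.10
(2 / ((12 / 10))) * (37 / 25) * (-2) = -74 / 15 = -4.93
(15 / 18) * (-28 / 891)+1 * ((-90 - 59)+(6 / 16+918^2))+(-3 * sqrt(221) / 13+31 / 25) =450441444379 / 534600 - 3 * sqrt(221) / 13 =842573.16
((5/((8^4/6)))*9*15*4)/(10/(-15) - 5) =-0.70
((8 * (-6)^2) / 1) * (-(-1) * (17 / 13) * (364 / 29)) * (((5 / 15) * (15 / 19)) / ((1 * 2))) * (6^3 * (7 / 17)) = 30481920 / 551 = 55321.09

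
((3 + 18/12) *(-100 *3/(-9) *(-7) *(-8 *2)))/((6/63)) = 176400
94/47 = 2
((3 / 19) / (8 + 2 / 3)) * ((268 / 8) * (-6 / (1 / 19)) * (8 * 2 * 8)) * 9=-1041984 / 13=-80152.62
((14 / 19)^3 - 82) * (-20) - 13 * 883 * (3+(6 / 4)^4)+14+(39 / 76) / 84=-34916372059 / 384104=-90903.43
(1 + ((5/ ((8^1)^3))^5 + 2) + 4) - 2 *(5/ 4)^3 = 108851651152949/ 35184372088832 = 3.09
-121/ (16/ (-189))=22869/ 16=1429.31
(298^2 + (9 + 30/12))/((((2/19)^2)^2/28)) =162043346857/8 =20255418357.12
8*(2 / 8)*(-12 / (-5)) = 24 / 5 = 4.80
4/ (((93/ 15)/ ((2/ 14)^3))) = 20/ 10633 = 0.00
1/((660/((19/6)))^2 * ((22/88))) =361/3920400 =0.00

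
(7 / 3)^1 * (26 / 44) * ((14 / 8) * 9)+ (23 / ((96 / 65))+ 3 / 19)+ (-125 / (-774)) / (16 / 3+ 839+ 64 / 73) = 1993377216511 / 53232085984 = 37.45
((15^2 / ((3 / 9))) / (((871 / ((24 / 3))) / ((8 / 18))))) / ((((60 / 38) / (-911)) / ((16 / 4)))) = -5538880 / 871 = -6359.22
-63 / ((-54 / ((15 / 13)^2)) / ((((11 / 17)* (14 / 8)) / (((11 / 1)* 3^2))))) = 1225 / 68952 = 0.02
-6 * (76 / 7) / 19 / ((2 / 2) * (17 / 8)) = -192 / 119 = -1.61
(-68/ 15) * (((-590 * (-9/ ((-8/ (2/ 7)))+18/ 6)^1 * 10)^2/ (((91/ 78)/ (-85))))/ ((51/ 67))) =57153442485000/ 343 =166628112201.17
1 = 1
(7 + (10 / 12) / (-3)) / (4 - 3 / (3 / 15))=-0.61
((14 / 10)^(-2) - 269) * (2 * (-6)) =157872 / 49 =3221.88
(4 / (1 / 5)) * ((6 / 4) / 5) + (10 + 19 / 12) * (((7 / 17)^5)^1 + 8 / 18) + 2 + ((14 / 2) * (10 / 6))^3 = 81847565999 / 51114852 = 1601.25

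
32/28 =8/7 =1.14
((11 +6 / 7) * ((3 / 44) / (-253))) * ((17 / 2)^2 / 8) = -71961 / 2493568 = -0.03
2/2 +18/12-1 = 3/2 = 1.50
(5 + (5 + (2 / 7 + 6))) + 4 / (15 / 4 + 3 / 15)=9566 / 553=17.30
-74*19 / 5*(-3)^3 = 37962 / 5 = 7592.40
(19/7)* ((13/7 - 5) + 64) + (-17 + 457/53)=407226/2597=156.81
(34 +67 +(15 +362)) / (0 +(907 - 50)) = 478 / 857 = 0.56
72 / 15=24 / 5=4.80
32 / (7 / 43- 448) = -1376 / 19257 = -0.07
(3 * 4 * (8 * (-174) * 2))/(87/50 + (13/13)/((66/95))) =-27561600/2623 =-10507.66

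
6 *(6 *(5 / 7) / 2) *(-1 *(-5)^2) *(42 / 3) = -4500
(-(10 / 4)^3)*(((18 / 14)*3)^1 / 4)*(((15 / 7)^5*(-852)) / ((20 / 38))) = 2074403671875 / 1882384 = 1102008.77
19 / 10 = 1.90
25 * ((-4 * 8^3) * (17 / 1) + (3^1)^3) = -869725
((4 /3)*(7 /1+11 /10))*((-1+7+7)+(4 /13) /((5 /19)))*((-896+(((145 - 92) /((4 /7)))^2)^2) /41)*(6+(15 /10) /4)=4805227417060917 /2728960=1760827354.40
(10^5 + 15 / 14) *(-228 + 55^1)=-242202595 / 14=-17300185.36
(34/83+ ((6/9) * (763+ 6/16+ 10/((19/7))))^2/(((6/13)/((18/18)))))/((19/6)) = 14667858538007/81978768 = 178922.65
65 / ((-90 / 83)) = -1079 / 18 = -59.94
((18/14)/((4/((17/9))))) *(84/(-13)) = -51/13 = -3.92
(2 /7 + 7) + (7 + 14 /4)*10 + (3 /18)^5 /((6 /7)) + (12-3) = 39610993 /326592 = 121.29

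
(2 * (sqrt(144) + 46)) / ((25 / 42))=4872 / 25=194.88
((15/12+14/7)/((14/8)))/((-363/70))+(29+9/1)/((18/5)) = 11105/1089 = 10.20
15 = 15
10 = 10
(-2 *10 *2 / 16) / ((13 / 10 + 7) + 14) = -25 / 223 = -0.11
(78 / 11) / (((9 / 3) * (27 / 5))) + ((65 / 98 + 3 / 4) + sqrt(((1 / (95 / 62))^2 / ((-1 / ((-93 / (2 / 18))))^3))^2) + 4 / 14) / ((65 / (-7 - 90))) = -12727526511871398973 / 34148614500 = -372709894.62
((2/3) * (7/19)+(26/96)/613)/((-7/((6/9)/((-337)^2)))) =-45853/222220008024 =-0.00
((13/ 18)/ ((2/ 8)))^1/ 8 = 13/ 36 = 0.36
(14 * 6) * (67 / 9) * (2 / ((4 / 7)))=6566 / 3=2188.67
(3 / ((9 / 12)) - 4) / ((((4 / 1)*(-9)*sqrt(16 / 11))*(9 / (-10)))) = 0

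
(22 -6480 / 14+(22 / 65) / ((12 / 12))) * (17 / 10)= -1703706 / 2275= -748.88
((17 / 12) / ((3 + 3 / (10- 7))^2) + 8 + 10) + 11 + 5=6545 / 192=34.09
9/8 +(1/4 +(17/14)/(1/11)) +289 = 17009/56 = 303.73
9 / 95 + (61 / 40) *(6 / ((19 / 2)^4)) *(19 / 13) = 0.10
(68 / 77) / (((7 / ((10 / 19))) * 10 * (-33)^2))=68 / 11152449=0.00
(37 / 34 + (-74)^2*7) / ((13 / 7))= 9123275 / 442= 20640.89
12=12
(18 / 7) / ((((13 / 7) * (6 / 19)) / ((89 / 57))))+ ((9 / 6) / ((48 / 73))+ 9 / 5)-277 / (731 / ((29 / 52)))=16293579 / 1520480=10.72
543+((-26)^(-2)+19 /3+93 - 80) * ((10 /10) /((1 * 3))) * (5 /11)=36535787 /66924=545.93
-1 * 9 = -9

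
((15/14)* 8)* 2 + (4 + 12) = 232/7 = 33.14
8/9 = 0.89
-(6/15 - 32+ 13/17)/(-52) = -2621/4420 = -0.59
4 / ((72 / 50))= 25 / 9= 2.78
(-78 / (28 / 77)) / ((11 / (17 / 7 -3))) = 78 / 7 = 11.14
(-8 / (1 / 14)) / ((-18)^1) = 56 / 9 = 6.22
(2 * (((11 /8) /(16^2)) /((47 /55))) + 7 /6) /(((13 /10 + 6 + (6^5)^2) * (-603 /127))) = -0.00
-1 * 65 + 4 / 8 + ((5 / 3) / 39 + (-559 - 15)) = -149399 / 234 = -638.46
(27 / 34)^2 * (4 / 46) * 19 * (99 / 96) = 457083 / 425408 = 1.07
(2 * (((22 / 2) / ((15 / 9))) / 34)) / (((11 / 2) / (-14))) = -84 / 85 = -0.99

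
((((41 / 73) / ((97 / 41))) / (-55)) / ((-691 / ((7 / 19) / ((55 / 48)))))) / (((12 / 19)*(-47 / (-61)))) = 2871148 / 695658151925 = 0.00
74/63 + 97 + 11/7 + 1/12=25157/252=99.83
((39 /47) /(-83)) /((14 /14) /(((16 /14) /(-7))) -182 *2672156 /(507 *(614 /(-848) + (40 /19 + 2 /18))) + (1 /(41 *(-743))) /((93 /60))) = 1444021504536 /92843841126349380481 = 0.00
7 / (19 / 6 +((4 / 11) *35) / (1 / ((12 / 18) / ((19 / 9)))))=8778 / 9011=0.97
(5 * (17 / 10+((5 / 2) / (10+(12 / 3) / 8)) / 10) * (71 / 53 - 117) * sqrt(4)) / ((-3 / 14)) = 9304.23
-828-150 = -978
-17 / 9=-1.89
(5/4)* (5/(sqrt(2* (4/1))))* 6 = 75* sqrt(2)/8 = 13.26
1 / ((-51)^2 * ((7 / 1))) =1 / 18207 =0.00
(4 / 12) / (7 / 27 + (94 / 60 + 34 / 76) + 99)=855 / 259766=0.00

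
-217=-217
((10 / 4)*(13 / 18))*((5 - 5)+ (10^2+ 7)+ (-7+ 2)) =1105 / 6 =184.17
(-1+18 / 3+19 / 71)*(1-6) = -1870 / 71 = -26.34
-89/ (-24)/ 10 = 89/ 240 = 0.37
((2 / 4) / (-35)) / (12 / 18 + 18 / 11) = -0.01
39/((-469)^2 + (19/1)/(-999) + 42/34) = 662337/3735618319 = 0.00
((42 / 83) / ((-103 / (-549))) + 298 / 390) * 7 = 40390777 / 1667055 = 24.23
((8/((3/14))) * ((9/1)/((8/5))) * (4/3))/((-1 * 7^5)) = -0.02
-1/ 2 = -0.50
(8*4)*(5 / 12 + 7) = 712 / 3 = 237.33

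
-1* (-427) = 427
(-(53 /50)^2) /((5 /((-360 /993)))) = 16854 /206875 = 0.08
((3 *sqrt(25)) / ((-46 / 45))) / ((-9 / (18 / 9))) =75 / 23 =3.26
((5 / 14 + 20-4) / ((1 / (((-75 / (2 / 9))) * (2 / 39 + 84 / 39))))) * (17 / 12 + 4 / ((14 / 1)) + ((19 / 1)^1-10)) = -663933975 / 5096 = -130285.32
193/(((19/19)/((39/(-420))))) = -2509/140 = -17.92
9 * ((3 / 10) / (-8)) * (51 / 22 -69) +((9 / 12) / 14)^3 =217375677 / 9658880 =22.51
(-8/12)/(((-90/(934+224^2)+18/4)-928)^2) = -208978568/267342782403675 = -0.00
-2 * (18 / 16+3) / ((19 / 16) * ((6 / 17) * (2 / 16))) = -157.47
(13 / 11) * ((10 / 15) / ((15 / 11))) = 26 / 45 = 0.58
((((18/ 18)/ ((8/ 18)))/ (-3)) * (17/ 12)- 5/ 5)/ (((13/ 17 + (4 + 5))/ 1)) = -561/ 2656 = -0.21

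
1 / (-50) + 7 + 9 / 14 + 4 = 2034 / 175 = 11.62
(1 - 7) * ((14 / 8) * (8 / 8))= -21 / 2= -10.50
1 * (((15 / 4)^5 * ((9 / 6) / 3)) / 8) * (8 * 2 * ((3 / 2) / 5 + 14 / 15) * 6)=5619375 / 1024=5487.67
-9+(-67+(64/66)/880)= -137938/1815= -76.00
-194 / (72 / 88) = -2134 / 9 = -237.11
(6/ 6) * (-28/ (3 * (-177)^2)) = -0.00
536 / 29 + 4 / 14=3810 / 203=18.77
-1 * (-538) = 538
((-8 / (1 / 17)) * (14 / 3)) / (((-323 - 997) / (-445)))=-213.96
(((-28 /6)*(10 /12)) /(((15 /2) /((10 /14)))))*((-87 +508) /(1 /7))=-29470 /27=-1091.48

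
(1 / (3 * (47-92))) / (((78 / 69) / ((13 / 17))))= -23 / 4590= -0.01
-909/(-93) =303/31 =9.77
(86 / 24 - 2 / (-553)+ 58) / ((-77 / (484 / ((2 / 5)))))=-22478005 / 23226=-967.79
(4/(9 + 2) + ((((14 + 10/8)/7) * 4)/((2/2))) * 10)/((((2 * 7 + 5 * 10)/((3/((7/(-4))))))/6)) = -30321/2156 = -14.06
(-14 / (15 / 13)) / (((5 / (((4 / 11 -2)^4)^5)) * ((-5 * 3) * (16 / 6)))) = 96674124641003592822816768 / 84093749366570001150125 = 1149.60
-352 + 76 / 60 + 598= 3709 / 15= 247.27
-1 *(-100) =100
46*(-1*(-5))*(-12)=-2760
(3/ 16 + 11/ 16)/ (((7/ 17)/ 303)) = 5151/ 8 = 643.88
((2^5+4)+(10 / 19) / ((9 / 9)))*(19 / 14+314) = 1532005 / 133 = 11518.83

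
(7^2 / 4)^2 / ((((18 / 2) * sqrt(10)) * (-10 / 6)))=-2401 * sqrt(10) / 2400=-3.16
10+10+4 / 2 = 22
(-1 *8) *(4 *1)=-32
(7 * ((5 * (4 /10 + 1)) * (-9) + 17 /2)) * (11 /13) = -8393 /26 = -322.81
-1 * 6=-6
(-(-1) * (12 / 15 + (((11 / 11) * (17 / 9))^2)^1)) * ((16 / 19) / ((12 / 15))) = 7076 / 1539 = 4.60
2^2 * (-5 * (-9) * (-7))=-1260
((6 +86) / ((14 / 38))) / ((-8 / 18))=-3933 / 7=-561.86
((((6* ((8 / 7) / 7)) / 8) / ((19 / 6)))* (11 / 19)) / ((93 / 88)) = 11616 / 548359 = 0.02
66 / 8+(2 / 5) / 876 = 36137 / 4380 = 8.25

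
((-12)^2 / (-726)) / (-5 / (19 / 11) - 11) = 0.01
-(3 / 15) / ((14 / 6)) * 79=-237 / 35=-6.77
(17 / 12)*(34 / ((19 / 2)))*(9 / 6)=289 / 38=7.61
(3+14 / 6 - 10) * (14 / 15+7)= -1666 / 45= -37.02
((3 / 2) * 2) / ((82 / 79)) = 2.89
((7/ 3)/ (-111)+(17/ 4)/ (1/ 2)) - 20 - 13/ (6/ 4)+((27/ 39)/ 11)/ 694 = -333575674/ 16523793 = -20.19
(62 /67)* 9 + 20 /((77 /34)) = 88526 /5159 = 17.16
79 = 79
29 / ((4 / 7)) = 203 / 4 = 50.75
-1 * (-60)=60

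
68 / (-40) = -17 / 10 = -1.70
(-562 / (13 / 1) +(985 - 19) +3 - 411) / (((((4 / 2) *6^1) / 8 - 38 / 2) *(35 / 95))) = -36328 / 455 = -79.84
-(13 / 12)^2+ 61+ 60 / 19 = 172325 / 2736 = 62.98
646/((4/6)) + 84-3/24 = 8423/8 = 1052.88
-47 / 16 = -2.94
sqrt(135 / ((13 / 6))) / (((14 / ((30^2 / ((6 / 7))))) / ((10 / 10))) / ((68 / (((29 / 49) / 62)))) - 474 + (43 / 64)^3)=-4569307545600 * sqrt(130) / 3126450772337789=-0.02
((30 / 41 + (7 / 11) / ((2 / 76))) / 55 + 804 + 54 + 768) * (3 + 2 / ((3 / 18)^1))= 121032498 / 4961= 24396.79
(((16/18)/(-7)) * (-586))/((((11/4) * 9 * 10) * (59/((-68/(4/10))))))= -0.87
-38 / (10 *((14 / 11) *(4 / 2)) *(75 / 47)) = -9823 / 10500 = -0.94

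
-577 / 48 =-12.02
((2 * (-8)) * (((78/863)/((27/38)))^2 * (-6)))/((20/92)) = 7.15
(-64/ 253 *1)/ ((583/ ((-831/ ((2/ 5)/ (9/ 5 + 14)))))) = 2100768/ 147499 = 14.24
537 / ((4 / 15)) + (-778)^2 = 2429191 / 4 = 607297.75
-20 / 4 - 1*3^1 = -8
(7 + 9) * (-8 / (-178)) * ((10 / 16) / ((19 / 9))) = 0.21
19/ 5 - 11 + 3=-21/ 5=-4.20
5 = 5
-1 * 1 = -1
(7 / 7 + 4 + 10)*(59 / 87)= 295 / 29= 10.17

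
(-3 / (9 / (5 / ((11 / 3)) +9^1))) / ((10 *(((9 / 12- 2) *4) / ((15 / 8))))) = 57 / 440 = 0.13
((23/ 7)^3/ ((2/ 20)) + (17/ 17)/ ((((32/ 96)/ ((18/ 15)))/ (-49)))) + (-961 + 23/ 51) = -68417396/ 87465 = -782.23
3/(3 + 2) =3/5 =0.60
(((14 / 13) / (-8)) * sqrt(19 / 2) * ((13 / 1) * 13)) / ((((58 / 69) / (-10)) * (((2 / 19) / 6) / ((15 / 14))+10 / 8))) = 26842725 * sqrt(38) / 251198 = 658.72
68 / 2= 34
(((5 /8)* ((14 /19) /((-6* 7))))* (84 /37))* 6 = -105 /703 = -0.15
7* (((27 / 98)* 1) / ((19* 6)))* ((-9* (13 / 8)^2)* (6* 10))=-205335 / 8512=-24.12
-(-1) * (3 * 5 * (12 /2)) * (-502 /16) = -11295 /4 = -2823.75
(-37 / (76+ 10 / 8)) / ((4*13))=-37 / 4017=-0.01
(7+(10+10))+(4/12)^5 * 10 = 6571/243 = 27.04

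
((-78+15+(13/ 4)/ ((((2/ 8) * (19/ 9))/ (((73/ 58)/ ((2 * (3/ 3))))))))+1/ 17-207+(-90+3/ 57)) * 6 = -40017321/ 18734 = -2136.08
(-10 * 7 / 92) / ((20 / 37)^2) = -9583 / 3680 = -2.60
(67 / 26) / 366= 67 / 9516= 0.01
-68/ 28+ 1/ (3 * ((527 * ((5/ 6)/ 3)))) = -44753/ 18445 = -2.43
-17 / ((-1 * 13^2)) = 17 / 169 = 0.10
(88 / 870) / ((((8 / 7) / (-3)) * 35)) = -11 / 1450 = -0.01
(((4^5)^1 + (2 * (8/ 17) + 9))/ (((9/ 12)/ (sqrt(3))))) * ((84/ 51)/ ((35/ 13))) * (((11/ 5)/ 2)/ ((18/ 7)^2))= 3041038 * sqrt(3)/ 21675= 243.01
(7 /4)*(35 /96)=245 /384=0.64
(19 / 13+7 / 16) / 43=395 / 8944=0.04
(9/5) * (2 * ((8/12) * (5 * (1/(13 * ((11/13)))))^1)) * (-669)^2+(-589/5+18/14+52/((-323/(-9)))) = 60701816306/124355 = 488133.30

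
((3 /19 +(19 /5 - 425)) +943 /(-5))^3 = -194265499151296 /857375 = -226581716.46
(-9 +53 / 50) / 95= -397 / 4750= -0.08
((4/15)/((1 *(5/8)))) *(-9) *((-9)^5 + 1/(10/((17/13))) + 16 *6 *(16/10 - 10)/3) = 370142256/1625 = 227779.85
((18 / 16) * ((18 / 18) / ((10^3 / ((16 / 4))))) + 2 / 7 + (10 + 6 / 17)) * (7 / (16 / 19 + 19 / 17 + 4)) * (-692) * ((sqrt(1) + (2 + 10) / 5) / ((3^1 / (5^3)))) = -47181824803 / 38500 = -1225501.94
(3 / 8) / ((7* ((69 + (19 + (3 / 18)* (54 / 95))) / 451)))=128535 / 468664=0.27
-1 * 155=-155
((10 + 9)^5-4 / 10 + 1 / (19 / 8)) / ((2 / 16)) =1881835256 / 95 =19808792.17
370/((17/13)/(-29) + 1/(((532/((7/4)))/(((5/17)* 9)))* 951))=-228520329440/27844697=-8206.96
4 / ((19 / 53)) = 212 / 19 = 11.16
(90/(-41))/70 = -9/287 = -0.03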